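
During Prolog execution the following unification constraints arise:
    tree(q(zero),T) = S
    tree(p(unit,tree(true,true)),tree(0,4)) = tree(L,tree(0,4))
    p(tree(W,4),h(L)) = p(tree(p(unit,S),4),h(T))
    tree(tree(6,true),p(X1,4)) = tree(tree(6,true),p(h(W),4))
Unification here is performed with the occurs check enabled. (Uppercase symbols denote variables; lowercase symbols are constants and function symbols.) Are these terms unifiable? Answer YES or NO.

Bind S := tree(q(zero),T); substituting into the one remaining equation that mentions S gives: p(tree(W,4),h(L)) = p(tree(p(unit,tree(q(zero),T)),4),h(T)).
Decompose tree/2: p(unit,tree(true,true)) = L,  tree(0,4) = tree(0,4).
Bind L := p(unit,tree(true,true)); substituting into the one remaining equation that mentions L gives: p(tree(W,4),h(p(unit,tree(true,true)))) = p(tree(p(unit,tree(q(zero),T)),4),h(T)).
Delete trivial equation tree(0,4) = tree(0,4).
Decompose p/2: tree(W,4) = tree(p(unit,tree(q(zero),T)),4),  h(p(unit,tree(true,true))) = h(T).
Decompose tree/2: W = p(unit,tree(q(zero),T)),  4 = 4.
Bind W := p(unit,tree(q(zero),T)); substituting into the one remaining equation that mentions W gives: tree(tree(6,true),p(X1,4)) = tree(tree(6,true),p(h(p(unit,tree(q(zero),T))),4)).
Delete trivial equation 4 = 4.
Decompose h/1: p(unit,tree(true,true)) = T.
Bind T := p(unit,tree(true,true)); substituting into the remaining equation gives: tree(tree(6,true),p(X1,4)) = tree(tree(6,true),p(h(p(unit,tree(q(zero),p(unit,tree(true,true))))),4)). Substituting into the earlier bindings gives S := tree(q(zero),p(unit,tree(true,true))), W := p(unit,tree(q(zero),p(unit,tree(true,true)))).
Decompose tree/2: tree(6,true) = tree(6,true),  p(X1,4) = p(h(p(unit,tree(q(zero),p(unit,tree(true,true))))),4).
Delete trivial equation tree(6,true) = tree(6,true).
Decompose p/2: X1 = h(p(unit,tree(q(zero),p(unit,tree(true,true))))),  4 = 4.
Bind X1 := h(p(unit,tree(q(zero),p(unit,tree(true,true))))); no other remaining equation mentions X1.
Delete trivial equation 4 = 4.
No equations remain and no clash or occurs-check failure arose, so a unifier exists.

YES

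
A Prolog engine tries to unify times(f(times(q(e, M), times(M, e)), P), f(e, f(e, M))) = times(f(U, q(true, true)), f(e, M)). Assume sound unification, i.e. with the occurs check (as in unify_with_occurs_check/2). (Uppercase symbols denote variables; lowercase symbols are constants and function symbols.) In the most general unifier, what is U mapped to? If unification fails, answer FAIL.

Decompose times/2: f(times(q(e, M), times(M, e)), P) = f(U, q(true, true)),  f(e, f(e, M)) = f(e, M).
Decompose f/2: times(q(e, M), times(M, e)) = U,  P = q(true, true).
Bind U := times(q(e, M), times(M, e)); no other remaining equation mentions U.
Bind P := q(true, true); no other remaining equation mentions P.
Decompose f/2: e = e,  f(e, M) = M.
Delete trivial equation e = e.
Occurs check fails: M occurs in f(e, M); the equation M = f(e, M) has no finite solution.

FAIL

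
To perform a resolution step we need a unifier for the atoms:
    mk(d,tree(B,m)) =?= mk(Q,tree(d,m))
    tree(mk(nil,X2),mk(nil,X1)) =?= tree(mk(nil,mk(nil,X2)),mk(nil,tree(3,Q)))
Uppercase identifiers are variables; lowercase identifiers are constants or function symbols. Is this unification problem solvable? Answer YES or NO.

Decompose mk/2: d =?= Q,  tree(B,m) =?= tree(d,m).
Bind Q := d; substituting into the one remaining equation that mentions Q gives: tree(mk(nil,X2),mk(nil,X1)) =?= tree(mk(nil,mk(nil,X2)),mk(nil,tree(3,d))).
Decompose tree/2: B =?= d,  m =?= m.
Bind B := d; no other remaining equation mentions B.
Delete trivial equation m =?= m.
Decompose tree/2: mk(nil,X2) =?= mk(nil,mk(nil,X2)),  mk(nil,X1) =?= mk(nil,tree(3,d)).
Decompose mk/2: nil =?= nil,  X2 =?= mk(nil,X2).
Delete trivial equation nil =?= nil.
Occurs check fails: X2 occurs in mk(nil,X2); the equation X2 =?= mk(nil,X2) has no finite solution.

NO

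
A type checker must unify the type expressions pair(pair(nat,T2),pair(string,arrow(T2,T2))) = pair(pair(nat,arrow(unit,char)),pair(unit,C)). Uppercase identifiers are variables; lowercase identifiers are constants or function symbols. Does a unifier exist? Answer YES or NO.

Decompose pair/2: pair(nat,T2) = pair(nat,arrow(unit,char)),  pair(string,arrow(T2,T2)) = pair(unit,C).
Decompose pair/2: nat = nat,  T2 = arrow(unit,char).
Delete trivial equation nat = nat.
Bind T2 := arrow(unit,char); substituting into the remaining equation gives: pair(string,arrow(arrow(unit,char),arrow(unit,char))) = pair(unit,C).
Decompose pair/2: string = unit,  arrow(arrow(unit,char),arrow(unit,char)) = C.
Clash: constants string and unit differ; no unifier exists.

NO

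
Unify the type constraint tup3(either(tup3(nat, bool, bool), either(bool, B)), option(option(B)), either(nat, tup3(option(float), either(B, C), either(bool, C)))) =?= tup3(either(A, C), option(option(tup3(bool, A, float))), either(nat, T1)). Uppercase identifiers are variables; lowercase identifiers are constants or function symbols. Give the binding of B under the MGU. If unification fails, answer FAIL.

Decompose tup3/3: either(tup3(nat, bool, bool), either(bool, B)) =?= either(A, C),  option(option(B)) =?= option(option(tup3(bool, A, float))),  either(nat, tup3(option(float), either(B, C), either(bool, C))) =?= either(nat, T1).
Decompose either/2: tup3(nat, bool, bool) =?= A,  either(bool, B) =?= C.
Bind A := tup3(nat, bool, bool); substituting into the one remaining equation that mentions A gives: option(option(B)) =?= option(option(tup3(bool, tup3(nat, bool, bool), float))).
Bind C := either(bool, B); substituting into the one remaining equation that mentions C gives: either(nat, tup3(option(float), either(B, either(bool, B)), either(bool, either(bool, B)))) =?= either(nat, T1).
Decompose option/1: option(B) =?= option(tup3(bool, tup3(nat, bool, bool), float)).
Decompose option/1: B =?= tup3(bool, tup3(nat, bool, bool), float).
Bind B := tup3(bool, tup3(nat, bool, bool), float); substituting into the remaining equation gives: either(nat, tup3(option(float), either(tup3(bool, tup3(nat, bool, bool), float), either(bool, tup3(bool, tup3(nat, bool, bool), float))), either(bool, either(bool, tup3(bool, tup3(nat, bool, bool), float))))) =?= either(nat, T1). Substituting into the earlier binding gives C := either(bool, tup3(bool, tup3(nat, bool, bool), float)).
Decompose either/2: nat =?= nat,  tup3(option(float), either(tup3(bool, tup3(nat, bool, bool), float), either(bool, tup3(bool, tup3(nat, bool, bool), float))), either(bool, either(bool, tup3(bool, tup3(nat, bool, bool), float)))) =?= T1.
Delete trivial equation nat =?= nat.
Bind T1 := tup3(option(float), either(tup3(bool, tup3(nat, bool, bool), float), either(bool, tup3(bool, tup3(nat, bool, bool), float))), either(bool, either(bool, tup3(bool, tup3(nat, bool, bool), float)))).
MGU = { A ↦ tup3(nat, bool, bool), C ↦ either(bool, tup3(bool, tup3(nat, bool, bool), float)), B ↦ tup3(bool, tup3(nat, bool, bool), float), T1 ↦ tup3(option(float), either(tup3(bool, tup3(nat, bool, bool), float), either(bool, tup3(bool, tup3(nat, bool, bool), float))), either(bool, either(bool, tup3(bool, tup3(nat, bool, bool), float)))) }, so B ↦ tup3(bool, tup3(nat, bool, bool), float).

tup3(bool, tup3(nat, bool, bool), float)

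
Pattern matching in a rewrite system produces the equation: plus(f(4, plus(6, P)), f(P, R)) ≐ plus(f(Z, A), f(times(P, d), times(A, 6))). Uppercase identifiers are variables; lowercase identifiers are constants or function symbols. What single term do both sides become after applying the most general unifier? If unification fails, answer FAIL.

FAIL

Decompose plus/2: f(4, plus(6, P)) ≐ f(Z, A),  f(P, R) ≐ f(times(P, d), times(A, 6)).
Decompose f/2: 4 ≐ Z,  plus(6, P) ≐ A.
Bind Z := 4; no other remaining equation mentions Z.
Bind A := plus(6, P); substituting into the remaining equation gives: f(P, R) ≐ f(times(P, d), times(plus(6, P), 6)).
Decompose f/2: P ≐ times(P, d),  R ≐ times(plus(6, P), 6).
Occurs check fails: P occurs in times(P, d); the equation P ≐ times(P, d) has no finite solution.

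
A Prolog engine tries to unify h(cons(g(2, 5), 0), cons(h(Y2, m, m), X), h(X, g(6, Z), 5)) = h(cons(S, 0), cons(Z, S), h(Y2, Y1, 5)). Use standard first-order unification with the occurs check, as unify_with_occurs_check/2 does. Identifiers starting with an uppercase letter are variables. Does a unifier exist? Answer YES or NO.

Decompose h/3: cons(g(2, 5), 0) = cons(S, 0),  cons(h(Y2, m, m), X) = cons(Z, S),  h(X, g(6, Z), 5) = h(Y2, Y1, 5).
Decompose cons/2: g(2, 5) = S,  0 = 0.
Bind S := g(2, 5); substituting into the one remaining equation that mentions S gives: cons(h(Y2, m, m), X) = cons(Z, g(2, 5)).
Delete trivial equation 0 = 0.
Decompose cons/2: h(Y2, m, m) = Z,  X = g(2, 5).
Bind Z := h(Y2, m, m); substituting into the one remaining equation that mentions Z gives: h(X, g(6, h(Y2, m, m)), 5) = h(Y2, Y1, 5).
Bind X := g(2, 5); substituting into the remaining equation gives: h(g(2, 5), g(6, h(Y2, m, m)), 5) = h(Y2, Y1, 5).
Decompose h/3: g(2, 5) = Y2,  g(6, h(Y2, m, m)) = Y1,  5 = 5.
Bind Y2 := g(2, 5); substituting into the one remaining equation that mentions Y2 gives: g(6, h(g(2, 5), m, m)) = Y1. Substituting into the earlier binding gives Z := h(g(2, 5), m, m).
Bind Y1 := g(6, h(g(2, 5), m, m)); no other remaining equation mentions Y1.
Delete trivial equation 5 = 5.
No equations remain and no clash or occurs-check failure arose, so a unifier exists.

YES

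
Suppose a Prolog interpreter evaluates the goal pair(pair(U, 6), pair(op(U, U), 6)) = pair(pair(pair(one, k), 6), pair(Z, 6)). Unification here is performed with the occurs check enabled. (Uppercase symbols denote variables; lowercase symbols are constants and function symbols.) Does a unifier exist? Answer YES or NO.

Decompose pair/2: pair(U, 6) = pair(pair(one, k), 6),  pair(op(U, U), 6) = pair(Z, 6).
Decompose pair/2: U = pair(one, k),  6 = 6.
Bind U := pair(one, k); substituting into the one remaining equation that mentions U gives: pair(op(pair(one, k), pair(one, k)), 6) = pair(Z, 6).
Delete trivial equation 6 = 6.
Decompose pair/2: op(pair(one, k), pair(one, k)) = Z,  6 = 6.
Bind Z := op(pair(one, k), pair(one, k)); no other remaining equation mentions Z.
Delete trivial equation 6 = 6.
No equations remain and no clash or occurs-check failure arose, so a unifier exists.

YES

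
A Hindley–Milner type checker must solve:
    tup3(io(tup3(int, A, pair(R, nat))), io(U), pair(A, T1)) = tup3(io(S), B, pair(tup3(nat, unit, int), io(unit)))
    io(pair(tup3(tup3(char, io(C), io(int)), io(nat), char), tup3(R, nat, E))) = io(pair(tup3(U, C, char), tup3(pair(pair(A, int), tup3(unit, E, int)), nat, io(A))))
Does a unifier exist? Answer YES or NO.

Decompose tup3/3: io(tup3(int, A, pair(R, nat))) = io(S),  io(U) = B,  pair(A, T1) = pair(tup3(nat, unit, int), io(unit)).
Decompose io/1: tup3(int, A, pair(R, nat)) = S.
Bind S := tup3(int, A, pair(R, nat)); no other remaining equation mentions S.
Bind B := io(U); no other remaining equation mentions B.
Decompose pair/2: A = tup3(nat, unit, int),  T1 = io(unit).
Bind A := tup3(nat, unit, int); substituting into the one remaining equation that mentions A gives: io(pair(tup3(tup3(char, io(C), io(int)), io(nat), char), tup3(R, nat, E))) = io(pair(tup3(U, C, char), tup3(pair(pair(tup3(nat, unit, int), int), tup3(unit, E, int)), nat, io(tup3(nat, unit, int))))). Substituting into the earlier binding gives S := tup3(int, tup3(nat, unit, int), pair(R, nat)).
Bind T1 := io(unit); no other remaining equation mentions T1.
Decompose io/1: pair(tup3(tup3(char, io(C), io(int)), io(nat), char), tup3(R, nat, E)) = pair(tup3(U, C, char), tup3(pair(pair(tup3(nat, unit, int), int), tup3(unit, E, int)), nat, io(tup3(nat, unit, int)))).
Decompose pair/2: tup3(tup3(char, io(C), io(int)), io(nat), char) = tup3(U, C, char),  tup3(R, nat, E) = tup3(pair(pair(tup3(nat, unit, int), int), tup3(unit, E, int)), nat, io(tup3(nat, unit, int))).
Decompose tup3/3: tup3(char, io(C), io(int)) = U,  io(nat) = C,  char = char.
Bind U := tup3(char, io(C), io(int)); no other remaining equation mentions U. Substituting into the earlier binding gives B := io(tup3(char, io(C), io(int))).
Bind C := io(nat); no other remaining equation mentions C. Substituting into the earlier bindings gives B := io(tup3(char, io(io(nat)), io(int))), U := tup3(char, io(io(nat)), io(int)).
Delete trivial equation char = char.
Decompose tup3/3: R = pair(pair(tup3(nat, unit, int), int), tup3(unit, E, int)),  nat = nat,  E = io(tup3(nat, unit, int)).
Bind R := pair(pair(tup3(nat, unit, int), int), tup3(unit, E, int)); no other remaining equation mentions R. Substituting into the earlier binding gives S := tup3(int, tup3(nat, unit, int), pair(pair(pair(tup3(nat, unit, int), int), tup3(unit, E, int)), nat)).
Delete trivial equation nat = nat.
Bind E := io(tup3(nat, unit, int)). Substituting into the earlier bindings gives S := tup3(int, tup3(nat, unit, int), pair(pair(pair(tup3(nat, unit, int), int), tup3(unit, io(tup3(nat, unit, int)), int)), nat)), R := pair(pair(tup3(nat, unit, int), int), tup3(unit, io(tup3(nat, unit, int)), int)).
No equations remain and no clash or occurs-check failure arose, so a unifier exists.

YES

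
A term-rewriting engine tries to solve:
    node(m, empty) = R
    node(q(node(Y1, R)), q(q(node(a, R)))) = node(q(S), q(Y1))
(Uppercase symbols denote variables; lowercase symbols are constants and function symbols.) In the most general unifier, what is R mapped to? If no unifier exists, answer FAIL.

Bind R := node(m, empty); substituting into the remaining equation gives: node(q(node(Y1, node(m, empty))), q(q(node(a, node(m, empty))))) = node(q(S), q(Y1)).
Decompose node/2: q(node(Y1, node(m, empty))) = q(S),  q(q(node(a, node(m, empty)))) = q(Y1).
Decompose q/1: node(Y1, node(m, empty)) = S.
Bind S := node(Y1, node(m, empty)); no other remaining equation mentions S.
Decompose q/1: q(node(a, node(m, empty))) = Y1.
Bind Y1 := q(node(a, node(m, empty))). Substituting into the earlier binding gives S := node(q(node(a, node(m, empty))), node(m, empty)).
MGU = { R -> node(m, empty), S -> node(q(node(a, node(m, empty))), node(m, empty)), Y1 -> q(node(a, node(m, empty))) }, so R -> node(m, empty).

node(m, empty)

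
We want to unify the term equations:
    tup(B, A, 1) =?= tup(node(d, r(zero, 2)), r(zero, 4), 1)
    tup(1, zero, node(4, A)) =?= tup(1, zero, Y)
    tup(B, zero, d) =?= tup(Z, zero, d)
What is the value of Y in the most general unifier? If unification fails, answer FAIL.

node(4, r(zero, 4))

Decompose tup/3: B =?= node(d, r(zero, 2)),  A =?= r(zero, 4),  1 =?= 1.
Bind B := node(d, r(zero, 2)); substituting into the one remaining equation that mentions B gives: tup(node(d, r(zero, 2)), zero, d) =?= tup(Z, zero, d).
Bind A := r(zero, 4); substituting into the one remaining equation that mentions A gives: tup(1, zero, node(4, r(zero, 4))) =?= tup(1, zero, Y).
Delete trivial equation 1 =?= 1.
Decompose tup/3: 1 =?= 1,  zero =?= zero,  node(4, r(zero, 4)) =?= Y.
Delete trivial equation 1 =?= 1.
Delete trivial equation zero =?= zero.
Bind Y := node(4, r(zero, 4)); no other remaining equation mentions Y.
Decompose tup/3: node(d, r(zero, 2)) =?= Z,  zero =?= zero,  d =?= d.
Bind Z := node(d, r(zero, 2)); no other remaining equation mentions Z.
Delete trivial equation zero =?= zero.
Delete trivial equation d =?= d.
MGU = { B := node(d, r(zero, 2)), A := r(zero, 4), Y := node(4, r(zero, 4)), Z := node(d, r(zero, 2)) }, so Y := node(4, r(zero, 4)).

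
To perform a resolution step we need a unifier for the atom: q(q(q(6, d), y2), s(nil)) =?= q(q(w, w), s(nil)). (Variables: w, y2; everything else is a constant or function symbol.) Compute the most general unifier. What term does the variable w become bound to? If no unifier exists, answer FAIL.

q(6, d)

Decompose q/2: q(q(6, d), y2) =?= q(w, w),  s(nil) =?= s(nil).
Decompose q/2: q(6, d) =?= w,  y2 =?= w.
Bind w := q(6, d); substituting into the one remaining equation that mentions w gives: y2 =?= q(6, d).
Bind y2 := q(6, d); no other remaining equation mentions y2.
Delete trivial equation s(nil) =?= s(nil).
MGU = { w -> q(6, d), y2 -> q(6, d) }, so w -> q(6, d).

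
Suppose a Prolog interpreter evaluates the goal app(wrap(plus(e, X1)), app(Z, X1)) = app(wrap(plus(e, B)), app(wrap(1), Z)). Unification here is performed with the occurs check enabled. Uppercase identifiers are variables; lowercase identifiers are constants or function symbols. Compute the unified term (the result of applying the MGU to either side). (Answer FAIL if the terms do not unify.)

Decompose app/2: wrap(plus(e, X1)) = wrap(plus(e, B)),  app(Z, X1) = app(wrap(1), Z).
Decompose wrap/1: plus(e, X1) = plus(e, B).
Decompose plus/2: e = e,  X1 = B.
Delete trivial equation e = e.
Bind X1 := B; substituting into the remaining equation gives: app(Z, B) = app(wrap(1), Z).
Decompose app/2: Z = wrap(1),  B = Z.
Bind Z := wrap(1); substituting into the remaining equation gives: B = wrap(1).
Bind B := wrap(1). Substituting into the earlier binding gives X1 := wrap(1).
Applying the MGU to either side gives app(wrap(plus(e, wrap(1))), app(wrap(1), wrap(1))).

app(wrap(plus(e, wrap(1))), app(wrap(1), wrap(1)))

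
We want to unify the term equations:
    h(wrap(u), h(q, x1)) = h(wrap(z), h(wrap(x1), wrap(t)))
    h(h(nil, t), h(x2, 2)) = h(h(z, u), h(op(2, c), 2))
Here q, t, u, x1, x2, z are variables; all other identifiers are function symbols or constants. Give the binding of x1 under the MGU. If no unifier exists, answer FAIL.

Decompose h/2: wrap(u) = wrap(z),  h(q, x1) = h(wrap(x1), wrap(t)).
Decompose wrap/1: u = z.
Bind u := z; substituting into the one remaining equation that mentions u gives: h(h(nil, t), h(x2, 2)) = h(h(z, z), h(op(2, c), 2)).
Decompose h/2: q = wrap(x1),  x1 = wrap(t).
Bind q := wrap(x1); no other remaining equation mentions q.
Bind x1 := wrap(t); no other remaining equation mentions x1. Substituting into the earlier binding gives q := wrap(wrap(t)).
Decompose h/2: h(nil, t) = h(z, z),  h(x2, 2) = h(op(2, c), 2).
Decompose h/2: nil = z,  t = z.
Bind z := nil; substituting into the one remaining equation that mentions z gives: t = nil. Substituting into the earlier binding gives u := nil.
Bind t := nil; no other remaining equation mentions t. Substituting into the earlier bindings gives q := wrap(wrap(nil)), x1 := wrap(nil).
Decompose h/2: x2 = op(2, c),  2 = 2.
Bind x2 := op(2, c); no other remaining equation mentions x2.
Delete trivial equation 2 = 2.
MGU = { u := nil, q := wrap(wrap(nil)), x1 := wrap(nil), z := nil, t := nil, x2 := op(2, c) }, so x1 := wrap(nil).

wrap(nil)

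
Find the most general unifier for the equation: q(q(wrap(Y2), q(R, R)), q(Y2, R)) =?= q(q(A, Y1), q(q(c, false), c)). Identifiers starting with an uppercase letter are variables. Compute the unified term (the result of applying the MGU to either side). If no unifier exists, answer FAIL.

q(q(wrap(q(c, false)), q(c, c)), q(q(c, false), c))

Decompose q/2: q(wrap(Y2), q(R, R)) =?= q(A, Y1),  q(Y2, R) =?= q(q(c, false), c).
Decompose q/2: wrap(Y2) =?= A,  q(R, R) =?= Y1.
Bind A := wrap(Y2); no other remaining equation mentions A.
Bind Y1 := q(R, R); no other remaining equation mentions Y1.
Decompose q/2: Y2 =?= q(c, false),  R =?= c.
Bind Y2 := q(c, false); no other remaining equation mentions Y2. Substituting into the earlier binding gives A := wrap(q(c, false)).
Bind R := c. Substituting into the earlier binding gives Y1 := q(c, c).
Applying the MGU to either side gives q(q(wrap(q(c, false)), q(c, c)), q(q(c, false), c)).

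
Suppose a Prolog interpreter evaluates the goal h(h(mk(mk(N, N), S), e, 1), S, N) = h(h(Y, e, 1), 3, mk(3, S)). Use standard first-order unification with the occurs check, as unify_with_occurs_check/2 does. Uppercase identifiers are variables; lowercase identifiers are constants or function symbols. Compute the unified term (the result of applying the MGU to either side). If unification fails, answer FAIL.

h(h(mk(mk(mk(3, 3), mk(3, 3)), 3), e, 1), 3, mk(3, 3))

Decompose h/3: h(mk(mk(N, N), S), e, 1) = h(Y, e, 1),  S = 3,  N = mk(3, S).
Decompose h/3: mk(mk(N, N), S) = Y,  e = e,  1 = 1.
Bind Y := mk(mk(N, N), S); no other remaining equation mentions Y.
Delete trivial equation e = e.
Delete trivial equation 1 = 1.
Bind S := 3; substituting into the remaining equation gives: N = mk(3, 3). Substituting into the earlier binding gives Y := mk(mk(N, N), 3).
Bind N := mk(3, 3). Substituting into the earlier binding gives Y := mk(mk(mk(3, 3), mk(3, 3)), 3).
Applying the MGU to either side gives h(h(mk(mk(mk(3, 3), mk(3, 3)), 3), e, 1), 3, mk(3, 3)).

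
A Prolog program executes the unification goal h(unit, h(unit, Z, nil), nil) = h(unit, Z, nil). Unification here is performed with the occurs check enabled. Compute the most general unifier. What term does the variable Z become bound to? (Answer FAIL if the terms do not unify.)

Decompose h/3: unit = unit,  h(unit, Z, nil) = Z,  nil = nil.
Delete trivial equation unit = unit.
Occurs check fails: Z occurs in h(unit, Z, nil); the equation Z = h(unit, Z, nil) has no finite solution.

FAIL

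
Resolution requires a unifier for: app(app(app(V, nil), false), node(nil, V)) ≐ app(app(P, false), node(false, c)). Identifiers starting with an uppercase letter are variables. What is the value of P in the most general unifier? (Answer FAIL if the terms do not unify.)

Decompose app/2: app(app(V, nil), false) ≐ app(P, false),  node(nil, V) ≐ node(false, c).
Decompose app/2: app(V, nil) ≐ P,  false ≐ false.
Bind P := app(V, nil); no other remaining equation mentions P.
Delete trivial equation false ≐ false.
Decompose node/2: nil ≐ false,  V ≐ c.
Clash: constants nil and false differ; no unifier exists.

FAIL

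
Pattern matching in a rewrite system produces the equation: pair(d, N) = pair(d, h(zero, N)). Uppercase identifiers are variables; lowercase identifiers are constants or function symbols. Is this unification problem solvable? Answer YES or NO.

Decompose pair/2: d = d,  N = h(zero, N).
Delete trivial equation d = d.
Occurs check fails: N occurs in h(zero, N); the equation N = h(zero, N) has no finite solution.

NO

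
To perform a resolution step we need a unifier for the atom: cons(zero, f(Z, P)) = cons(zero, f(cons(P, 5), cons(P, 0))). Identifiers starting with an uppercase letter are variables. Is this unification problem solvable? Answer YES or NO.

Decompose cons/2: zero = zero,  f(Z, P) = f(cons(P, 5), cons(P, 0)).
Delete trivial equation zero = zero.
Decompose f/2: Z = cons(P, 5),  P = cons(P, 0).
Bind Z := cons(P, 5); no other remaining equation mentions Z.
Occurs check fails: P occurs in cons(P, 0); the equation P = cons(P, 0) has no finite solution.

NO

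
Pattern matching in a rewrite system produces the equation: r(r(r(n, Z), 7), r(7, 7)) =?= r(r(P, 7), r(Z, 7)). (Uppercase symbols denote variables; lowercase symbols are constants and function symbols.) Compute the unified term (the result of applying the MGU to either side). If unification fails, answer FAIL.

Decompose r/2: r(r(n, Z), 7) =?= r(P, 7),  r(7, 7) =?= r(Z, 7).
Decompose r/2: r(n, Z) =?= P,  7 =?= 7.
Bind P := r(n, Z); no other remaining equation mentions P.
Delete trivial equation 7 =?= 7.
Decompose r/2: 7 =?= Z,  7 =?= 7.
Bind Z := 7; no other remaining equation mentions Z. Substituting into the earlier binding gives P := r(n, 7).
Delete trivial equation 7 =?= 7.
Applying the MGU to either side gives r(r(r(n, 7), 7), r(7, 7)).

r(r(r(n, 7), 7), r(7, 7))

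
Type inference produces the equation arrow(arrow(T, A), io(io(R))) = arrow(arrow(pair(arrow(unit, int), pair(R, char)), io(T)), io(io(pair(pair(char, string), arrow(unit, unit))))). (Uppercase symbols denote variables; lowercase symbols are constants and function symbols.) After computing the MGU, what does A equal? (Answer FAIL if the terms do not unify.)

Decompose arrow/2: arrow(T, A) = arrow(pair(arrow(unit, int), pair(R, char)), io(T)),  io(io(R)) = io(io(pair(pair(char, string), arrow(unit, unit)))).
Decompose arrow/2: T = pair(arrow(unit, int), pair(R, char)),  A = io(T).
Bind T := pair(arrow(unit, int), pair(R, char)); substituting into the one remaining equation that mentions T gives: A = io(pair(arrow(unit, int), pair(R, char))).
Bind A := io(pair(arrow(unit, int), pair(R, char))); no other remaining equation mentions A.
Decompose io/1: io(R) = io(pair(pair(char, string), arrow(unit, unit))).
Decompose io/1: R = pair(pair(char, string), arrow(unit, unit)).
Bind R := pair(pair(char, string), arrow(unit, unit)). Substituting into the earlier bindings gives T := pair(arrow(unit, int), pair(pair(pair(char, string), arrow(unit, unit)), char)), A := io(pair(arrow(unit, int), pair(pair(pair(char, string), arrow(unit, unit)), char))).
MGU = { T ↦ pair(arrow(unit, int), pair(pair(pair(char, string), arrow(unit, unit)), char)), A ↦ io(pair(arrow(unit, int), pair(pair(pair(char, string), arrow(unit, unit)), char))), R ↦ pair(pair(char, string), arrow(unit, unit)) }, so A ↦ io(pair(arrow(unit, int), pair(pair(pair(char, string), arrow(unit, unit)), char))).

io(pair(arrow(unit, int), pair(pair(pair(char, string), arrow(unit, unit)), char)))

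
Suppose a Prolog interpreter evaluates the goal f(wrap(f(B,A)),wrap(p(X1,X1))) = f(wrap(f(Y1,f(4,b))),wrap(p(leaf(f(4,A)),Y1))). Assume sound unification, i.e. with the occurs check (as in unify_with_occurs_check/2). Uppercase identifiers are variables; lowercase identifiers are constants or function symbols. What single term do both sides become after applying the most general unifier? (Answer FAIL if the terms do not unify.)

f(wrap(f(leaf(f(4,f(4,b))),f(4,b))),wrap(p(leaf(f(4,f(4,b))),leaf(f(4,f(4,b))))))

Decompose f/2: wrap(f(B,A)) = wrap(f(Y1,f(4,b))),  wrap(p(X1,X1)) = wrap(p(leaf(f(4,A)),Y1)).
Decompose wrap/1: f(B,A) = f(Y1,f(4,b)).
Decompose f/2: B = Y1,  A = f(4,b).
Bind B := Y1; no other remaining equation mentions B.
Bind A := f(4,b); substituting into the remaining equation gives: wrap(p(X1,X1)) = wrap(p(leaf(f(4,f(4,b))),Y1)).
Decompose wrap/1: p(X1,X1) = p(leaf(f(4,f(4,b))),Y1).
Decompose p/2: X1 = leaf(f(4,f(4,b))),  X1 = Y1.
Bind X1 := leaf(f(4,f(4,b))); substituting into the remaining equation gives: leaf(f(4,f(4,b))) = Y1.
Bind Y1 := leaf(f(4,f(4,b))). Substituting into the earlier binding gives B := leaf(f(4,f(4,b))).
Applying the MGU to either side gives f(wrap(f(leaf(f(4,f(4,b))),f(4,b))),wrap(p(leaf(f(4,f(4,b))),leaf(f(4,f(4,b)))))).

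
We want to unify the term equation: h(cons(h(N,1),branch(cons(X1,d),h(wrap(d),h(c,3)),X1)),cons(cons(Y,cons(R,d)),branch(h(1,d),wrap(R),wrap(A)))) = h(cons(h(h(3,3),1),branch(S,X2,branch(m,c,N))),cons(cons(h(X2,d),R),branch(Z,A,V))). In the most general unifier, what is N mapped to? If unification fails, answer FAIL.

Decompose h/2: cons(h(N,1),branch(cons(X1,d),h(wrap(d),h(c,3)),X1)) = cons(h(h(3,3),1),branch(S,X2,branch(m,c,N))),  cons(cons(Y,cons(R,d)),branch(h(1,d),wrap(R),wrap(A))) = cons(cons(h(X2,d),R),branch(Z,A,V)).
Decompose cons/2: h(N,1) = h(h(3,3),1),  branch(cons(X1,d),h(wrap(d),h(c,3)),X1) = branch(S,X2,branch(m,c,N)).
Decompose h/2: N = h(3,3),  1 = 1.
Bind N := h(3,3); substituting into the one remaining equation that mentions N gives: branch(cons(X1,d),h(wrap(d),h(c,3)),X1) = branch(S,X2,branch(m,c,h(3,3))).
Delete trivial equation 1 = 1.
Decompose branch/3: cons(X1,d) = S,  h(wrap(d),h(c,3)) = X2,  X1 = branch(m,c,h(3,3)).
Bind S := cons(X1,d); no other remaining equation mentions S.
Bind X2 := h(wrap(d),h(c,3)); substituting into the one remaining equation that mentions X2 gives: cons(cons(Y,cons(R,d)),branch(h(1,d),wrap(R),wrap(A))) = cons(cons(h(h(wrap(d),h(c,3)),d),R),branch(Z,A,V)).
Bind X1 := branch(m,c,h(3,3)); no other remaining equation mentions X1. Substituting into the earlier binding gives S := cons(branch(m,c,h(3,3)),d).
Decompose cons/2: cons(Y,cons(R,d)) = cons(h(h(wrap(d),h(c,3)),d),R),  branch(h(1,d),wrap(R),wrap(A)) = branch(Z,A,V).
Decompose cons/2: Y = h(h(wrap(d),h(c,3)),d),  cons(R,d) = R.
Bind Y := h(h(wrap(d),h(c,3)),d); no other remaining equation mentions Y.
Occurs check fails: R occurs in cons(R,d); the equation R = cons(R,d) has no finite solution.

FAIL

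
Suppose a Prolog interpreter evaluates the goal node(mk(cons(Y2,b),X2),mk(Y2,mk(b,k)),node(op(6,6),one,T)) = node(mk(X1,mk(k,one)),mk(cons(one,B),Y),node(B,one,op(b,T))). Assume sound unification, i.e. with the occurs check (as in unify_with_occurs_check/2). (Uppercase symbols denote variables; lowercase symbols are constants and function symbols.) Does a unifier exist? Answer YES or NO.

NO

Decompose node/3: mk(cons(Y2,b),X2) = mk(X1,mk(k,one)),  mk(Y2,mk(b,k)) = mk(cons(one,B),Y),  node(op(6,6),one,T) = node(B,one,op(b,T)).
Decompose mk/2: cons(Y2,b) = X1,  X2 = mk(k,one).
Bind X1 := cons(Y2,b); no other remaining equation mentions X1.
Bind X2 := mk(k,one); no other remaining equation mentions X2.
Decompose mk/2: Y2 = cons(one,B),  mk(b,k) = Y.
Bind Y2 := cons(one,B); no other remaining equation mentions Y2. Substituting into the earlier binding gives X1 := cons(cons(one,B),b).
Bind Y := mk(b,k); no other remaining equation mentions Y.
Decompose node/3: op(6,6) = B,  one = one,  T = op(b,T).
Bind B := op(6,6); no other remaining equation mentions B. Substituting into the earlier bindings gives X1 := cons(cons(one,op(6,6)),b), Y2 := cons(one,op(6,6)).
Delete trivial equation one = one.
Occurs check fails: T occurs in op(b,T); the equation T = op(b,T) has no finite solution.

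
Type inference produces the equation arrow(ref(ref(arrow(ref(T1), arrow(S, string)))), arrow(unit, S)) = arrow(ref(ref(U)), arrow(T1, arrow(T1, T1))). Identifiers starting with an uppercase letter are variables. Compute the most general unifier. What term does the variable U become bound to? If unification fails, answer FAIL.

arrow(ref(unit), arrow(arrow(unit, unit), string))

Decompose arrow/2: ref(ref(arrow(ref(T1), arrow(S, string)))) = ref(ref(U)),  arrow(unit, S) = arrow(T1, arrow(T1, T1)).
Decompose ref/1: ref(arrow(ref(T1), arrow(S, string))) = ref(U).
Decompose ref/1: arrow(ref(T1), arrow(S, string)) = U.
Bind U := arrow(ref(T1), arrow(S, string)); no other remaining equation mentions U.
Decompose arrow/2: unit = T1,  S = arrow(T1, T1).
Bind T1 := unit; substituting into the remaining equation gives: S = arrow(unit, unit). Substituting into the earlier binding gives U := arrow(ref(unit), arrow(S, string)).
Bind S := arrow(unit, unit). Substituting into the earlier binding gives U := arrow(ref(unit), arrow(arrow(unit, unit), string)).
MGU = { U := arrow(ref(unit), arrow(arrow(unit, unit), string)), T1 := unit, S := arrow(unit, unit) }, so U := arrow(ref(unit), arrow(arrow(unit, unit), string)).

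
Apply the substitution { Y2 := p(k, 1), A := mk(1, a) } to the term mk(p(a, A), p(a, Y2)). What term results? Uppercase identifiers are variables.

Replace each occurrence of Y2 with p(k, 1).
Replace each occurrence of A with mk(1, a).
Result: mk(p(a, mk(1, a)), p(a, p(k, 1))).

mk(p(a, mk(1, a)), p(a, p(k, 1)))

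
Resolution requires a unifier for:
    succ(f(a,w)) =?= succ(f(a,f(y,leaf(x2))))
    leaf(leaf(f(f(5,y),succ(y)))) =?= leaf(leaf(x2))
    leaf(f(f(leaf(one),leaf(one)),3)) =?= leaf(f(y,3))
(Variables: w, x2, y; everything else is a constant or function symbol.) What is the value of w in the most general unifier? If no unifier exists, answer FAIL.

Decompose succ/1: f(a,w) =?= f(a,f(y,leaf(x2))).
Decompose f/2: a =?= a,  w =?= f(y,leaf(x2)).
Delete trivial equation a =?= a.
Bind w := f(y,leaf(x2)); no other remaining equation mentions w.
Decompose leaf/1: leaf(f(f(5,y),succ(y))) =?= leaf(x2).
Decompose leaf/1: f(f(5,y),succ(y)) =?= x2.
Bind x2 := f(f(5,y),succ(y)); no other remaining equation mentions x2. Substituting into the earlier binding gives w := f(y,leaf(f(f(5,y),succ(y)))).
Decompose leaf/1: f(f(leaf(one),leaf(one)),3) =?= f(y,3).
Decompose f/2: f(leaf(one),leaf(one)) =?= y,  3 =?= 3.
Bind y := f(leaf(one),leaf(one)); no other remaining equation mentions y. Substituting into the earlier bindings gives w := f(f(leaf(one),leaf(one)),leaf(f(f(5,f(leaf(one),leaf(one))),succ(f(leaf(one),leaf(one)))))), x2 := f(f(5,f(leaf(one),leaf(one))),succ(f(leaf(one),leaf(one)))).
Delete trivial equation 3 =?= 3.
MGU = { w ↦ f(f(leaf(one),leaf(one)),leaf(f(f(5,f(leaf(one),leaf(one))),succ(f(leaf(one),leaf(one)))))), x2 ↦ f(f(5,f(leaf(one),leaf(one))),succ(f(leaf(one),leaf(one)))), y ↦ f(leaf(one),leaf(one)) }, so w ↦ f(f(leaf(one),leaf(one)),leaf(f(f(5,f(leaf(one),leaf(one))),succ(f(leaf(one),leaf(one)))))).

f(f(leaf(one),leaf(one)),leaf(f(f(5,f(leaf(one),leaf(one))),succ(f(leaf(one),leaf(one))))))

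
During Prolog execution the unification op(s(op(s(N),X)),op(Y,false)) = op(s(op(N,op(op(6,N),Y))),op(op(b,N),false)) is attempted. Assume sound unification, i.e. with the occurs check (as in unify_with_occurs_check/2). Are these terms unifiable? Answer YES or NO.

NO

Decompose op/2: s(op(s(N),X)) = s(op(N,op(op(6,N),Y))),  op(Y,false) = op(op(b,N),false).
Decompose s/1: op(s(N),X) = op(N,op(op(6,N),Y)).
Decompose op/2: s(N) = N,  X = op(op(6,N),Y).
Occurs check fails: N occurs in s(N); the equation N = s(N) has no finite solution.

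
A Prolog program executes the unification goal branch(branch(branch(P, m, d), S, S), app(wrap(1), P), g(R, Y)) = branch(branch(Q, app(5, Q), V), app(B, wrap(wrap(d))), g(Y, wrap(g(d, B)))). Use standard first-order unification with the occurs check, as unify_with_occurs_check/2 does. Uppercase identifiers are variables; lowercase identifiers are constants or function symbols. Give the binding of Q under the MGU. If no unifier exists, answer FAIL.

Decompose branch/3: branch(branch(P, m, d), S, S) = branch(Q, app(5, Q), V),  app(wrap(1), P) = app(B, wrap(wrap(d))),  g(R, Y) = g(Y, wrap(g(d, B))).
Decompose branch/3: branch(P, m, d) = Q,  S = app(5, Q),  S = V.
Bind Q := branch(P, m, d); substituting into the one remaining equation that mentions Q gives: S = app(5, branch(P, m, d)).
Bind S := app(5, branch(P, m, d)); substituting into the one remaining equation that mentions S gives: app(5, branch(P, m, d)) = V.
Bind V := app(5, branch(P, m, d)); no other remaining equation mentions V.
Decompose app/2: wrap(1) = B,  P = wrap(wrap(d)).
Bind B := wrap(1); substituting into the one remaining equation that mentions B gives: g(R, Y) = g(Y, wrap(g(d, wrap(1)))).
Bind P := wrap(wrap(d)); no other remaining equation mentions P. Substituting into the earlier bindings gives Q := branch(wrap(wrap(d)), m, d), S := app(5, branch(wrap(wrap(d)), m, d)), V := app(5, branch(wrap(wrap(d)), m, d)).
Decompose g/2: R = Y,  Y = wrap(g(d, wrap(1))).
Bind R := Y; no other remaining equation mentions R.
Bind Y := wrap(g(d, wrap(1))). Substituting into the earlier binding gives R := wrap(g(d, wrap(1))).
MGU = { Q -> branch(wrap(wrap(d)), m, d), S -> app(5, branch(wrap(wrap(d)), m, d)), V -> app(5, branch(wrap(wrap(d)), m, d)), B -> wrap(1), P -> wrap(wrap(d)), R -> wrap(g(d, wrap(1))), Y -> wrap(g(d, wrap(1))) }, so Q -> branch(wrap(wrap(d)), m, d).

branch(wrap(wrap(d)), m, d)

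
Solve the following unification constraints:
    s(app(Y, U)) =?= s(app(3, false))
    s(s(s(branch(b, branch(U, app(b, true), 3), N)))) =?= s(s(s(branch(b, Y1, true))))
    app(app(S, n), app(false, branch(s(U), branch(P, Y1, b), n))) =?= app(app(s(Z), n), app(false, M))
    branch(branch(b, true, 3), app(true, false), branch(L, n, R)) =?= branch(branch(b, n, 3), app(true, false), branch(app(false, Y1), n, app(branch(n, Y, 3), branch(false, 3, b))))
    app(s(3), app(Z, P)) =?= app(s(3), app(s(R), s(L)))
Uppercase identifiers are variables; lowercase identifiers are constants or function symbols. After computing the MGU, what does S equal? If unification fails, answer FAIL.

Decompose s/1: app(Y, U) =?= app(3, false).
Decompose app/2: Y =?= 3,  U =?= false.
Bind Y := 3; substituting into the one remaining equation that mentions Y gives: branch(branch(b, true, 3), app(true, false), branch(L, n, R)) =?= branch(branch(b, n, 3), app(true, false), branch(app(false, Y1), n, app(branch(n, 3, 3), branch(false, 3, b)))).
Bind U := false; substituting into the 2 remaining equations that mention U gives: s(s(s(branch(b, branch(false, app(b, true), 3), N)))) =?= s(s(s(branch(b, Y1, true)))),  app(app(S, n), app(false, branch(s(false), branch(P, Y1, b), n))) =?= app(app(s(Z), n), app(false, M)).
Decompose s/1: s(s(branch(b, branch(false, app(b, true), 3), N))) =?= s(s(branch(b, Y1, true))).
Decompose s/1: s(branch(b, branch(false, app(b, true), 3), N)) =?= s(branch(b, Y1, true)).
Decompose s/1: branch(b, branch(false, app(b, true), 3), N) =?= branch(b, Y1, true).
Decompose branch/3: b =?= b,  branch(false, app(b, true), 3) =?= Y1,  N =?= true.
Delete trivial equation b =?= b.
Bind Y1 := branch(false, app(b, true), 3); substituting into the 2 remaining equations that mention Y1 gives: app(app(S, n), app(false, branch(s(false), branch(P, branch(false, app(b, true), 3), b), n))) =?= app(app(s(Z), n), app(false, M)),  branch(branch(b, true, 3), app(true, false), branch(L, n, R)) =?= branch(branch(b, n, 3), app(true, false), branch(app(false, branch(false, app(b, true), 3)), n, app(branch(n, 3, 3), branch(false, 3, b)))).
Bind N := true; no other remaining equation mentions N.
Decompose app/2: app(S, n) =?= app(s(Z), n),  app(false, branch(s(false), branch(P, branch(false, app(b, true), 3), b), n)) =?= app(false, M).
Decompose app/2: S =?= s(Z),  n =?= n.
Bind S := s(Z); no other remaining equation mentions S.
Delete trivial equation n =?= n.
Decompose app/2: false =?= false,  branch(s(false), branch(P, branch(false, app(b, true), 3), b), n) =?= M.
Delete trivial equation false =?= false.
Bind M := branch(s(false), branch(P, branch(false, app(b, true), 3), b), n); no other remaining equation mentions M.
Decompose branch/3: branch(b, true, 3) =?= branch(b, n, 3),  app(true, false) =?= app(true, false),  branch(L, n, R) =?= branch(app(false, branch(false, app(b, true), 3)), n, app(branch(n, 3, 3), branch(false, 3, b))).
Decompose branch/3: b =?= b,  true =?= n,  3 =?= 3.
Delete trivial equation b =?= b.
Clash: constants true and n differ; no unifier exists.

FAIL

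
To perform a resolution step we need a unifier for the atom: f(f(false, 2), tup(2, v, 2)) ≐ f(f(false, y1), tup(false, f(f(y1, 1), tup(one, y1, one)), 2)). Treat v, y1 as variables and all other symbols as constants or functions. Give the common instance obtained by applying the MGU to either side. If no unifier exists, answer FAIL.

FAIL

Decompose f/2: f(false, 2) ≐ f(false, y1),  tup(2, v, 2) ≐ tup(false, f(f(y1, 1), tup(one, y1, one)), 2).
Decompose f/2: false ≐ false,  2 ≐ y1.
Delete trivial equation false ≐ false.
Bind y1 := 2; substituting into the remaining equation gives: tup(2, v, 2) ≐ tup(false, f(f(2, 1), tup(one, 2, one)), 2).
Decompose tup/3: 2 ≐ false,  v ≐ f(f(2, 1), tup(one, 2, one)),  2 ≐ 2.
Clash: constants 2 and false differ; no unifier exists.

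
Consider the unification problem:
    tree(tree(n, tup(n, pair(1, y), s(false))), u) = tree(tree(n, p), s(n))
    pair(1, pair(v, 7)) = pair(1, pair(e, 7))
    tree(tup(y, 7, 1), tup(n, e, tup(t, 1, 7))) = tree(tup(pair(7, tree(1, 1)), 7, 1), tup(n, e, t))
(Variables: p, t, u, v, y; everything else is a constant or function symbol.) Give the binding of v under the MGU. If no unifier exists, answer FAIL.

FAIL

Decompose tree/2: tree(n, tup(n, pair(1, y), s(false))) = tree(n, p),  u = s(n).
Decompose tree/2: n = n,  tup(n, pair(1, y), s(false)) = p.
Delete trivial equation n = n.
Bind p := tup(n, pair(1, y), s(false)); no other remaining equation mentions p.
Bind u := s(n); no other remaining equation mentions u.
Decompose pair/2: 1 = 1,  pair(v, 7) = pair(e, 7).
Delete trivial equation 1 = 1.
Decompose pair/2: v = e,  7 = 7.
Bind v := e; no other remaining equation mentions v.
Delete trivial equation 7 = 7.
Decompose tree/2: tup(y, 7, 1) = tup(pair(7, tree(1, 1)), 7, 1),  tup(n, e, tup(t, 1, 7)) = tup(n, e, t).
Decompose tup/3: y = pair(7, tree(1, 1)),  7 = 7,  1 = 1.
Bind y := pair(7, tree(1, 1)); no other remaining equation mentions y. Substituting into the earlier binding gives p := tup(n, pair(1, pair(7, tree(1, 1))), s(false)).
Delete trivial equation 7 = 7.
Delete trivial equation 1 = 1.
Decompose tup/3: n = n,  e = e,  tup(t, 1, 7) = t.
Delete trivial equation n = n.
Delete trivial equation e = e.
Occurs check fails: t occurs in tup(t, 1, 7); the equation t = tup(t, 1, 7) has no finite solution.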